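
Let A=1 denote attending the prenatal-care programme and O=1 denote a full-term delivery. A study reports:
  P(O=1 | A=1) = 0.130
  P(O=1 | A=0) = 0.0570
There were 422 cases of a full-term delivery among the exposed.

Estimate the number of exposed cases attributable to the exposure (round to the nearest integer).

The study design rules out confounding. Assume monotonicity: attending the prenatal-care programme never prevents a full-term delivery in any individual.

Let p₁ = 0.13, p₀ = 0.057.
PN = (p₁ − p₀)/p₁ = (0.13 − 0.057) / 0.13 ≈ 0.56154.
Attributable cases ≈ PN × (exposed cases) = 0.56154 × 422 ≈ 236.97.

about 237 cases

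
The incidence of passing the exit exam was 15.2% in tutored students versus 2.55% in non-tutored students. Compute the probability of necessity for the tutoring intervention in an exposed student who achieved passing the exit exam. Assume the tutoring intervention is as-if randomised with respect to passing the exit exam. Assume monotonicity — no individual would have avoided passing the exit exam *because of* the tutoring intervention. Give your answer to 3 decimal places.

PN ≈ 0.832

p₁ = 0.152, p₀ = 0.0255.
Under exogeneity and monotonicity, PN = (p₁ − p₀) / p₁.
PN = (0.152 − 0.0255) / 0.152 = 0.1265 / 0.152 ≈ 0.8322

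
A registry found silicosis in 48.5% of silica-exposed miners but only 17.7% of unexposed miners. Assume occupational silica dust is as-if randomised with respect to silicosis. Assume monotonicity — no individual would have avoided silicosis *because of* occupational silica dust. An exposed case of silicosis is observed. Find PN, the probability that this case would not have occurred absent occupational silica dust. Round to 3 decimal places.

PN ≈ 0.635

p₁ = 0.485, p₀ = 0.177.
Under exogeneity and monotonicity, PN = (p₁ − p₀) / p₁.
PN = (0.485 − 0.177) / 0.485 = 0.308 / 0.485 ≈ 0.6351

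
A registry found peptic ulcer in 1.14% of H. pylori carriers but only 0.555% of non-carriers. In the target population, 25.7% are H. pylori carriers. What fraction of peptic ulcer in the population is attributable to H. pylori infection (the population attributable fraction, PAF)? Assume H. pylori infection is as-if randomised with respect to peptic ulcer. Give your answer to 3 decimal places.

PAF ≈ 0.213

p₁ = 0.0114, p₀ = 0.00555.
Overall risk P(Y=1) = π·p₁ + (1−π)·p₀ = 0.257×0.0114 + 0.743×0.00555 = 0.0070535.
Under exogeneity, PAF = [P(Y=1) − p₀] / P(Y=1).
PAF = (0.0070535 − 0.00555) / 0.0070535 ≈ 0.2132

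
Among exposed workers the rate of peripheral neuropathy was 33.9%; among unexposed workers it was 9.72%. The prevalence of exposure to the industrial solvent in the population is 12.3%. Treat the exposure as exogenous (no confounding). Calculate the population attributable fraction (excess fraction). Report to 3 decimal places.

p₁ = 0.339, p₀ = 0.0972.
Overall risk P(Y=1) = π·p₁ + (1−π)·p₀ = 0.123×0.339 + 0.877×0.0972 = 0.12694.
Under exogeneity, PAF = [P(Y=1) − p₀] / P(Y=1).
PAF = (0.12694 − 0.0972) / 0.12694 ≈ 0.2343

PAF ≈ 0.234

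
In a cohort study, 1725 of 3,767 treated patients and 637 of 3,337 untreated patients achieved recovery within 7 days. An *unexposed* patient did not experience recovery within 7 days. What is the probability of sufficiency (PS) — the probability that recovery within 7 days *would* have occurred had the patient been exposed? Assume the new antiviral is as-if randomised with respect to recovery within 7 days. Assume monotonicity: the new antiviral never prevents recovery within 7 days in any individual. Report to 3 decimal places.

PS ≈ 0.330

p₁ = P(outcome | exposed) = 1725/3767 = 0.45792
p₀ = P(outcome | unexposed) = 637/3337 = 0.19089
Under exogeneity and monotonicity, PS = (p₁ − p₀) / (1 − p₀).
PS = (0.45792 − 0.19089) / (1 − 0.19089) = 0.26703 / 0.80911 ≈ 0.3300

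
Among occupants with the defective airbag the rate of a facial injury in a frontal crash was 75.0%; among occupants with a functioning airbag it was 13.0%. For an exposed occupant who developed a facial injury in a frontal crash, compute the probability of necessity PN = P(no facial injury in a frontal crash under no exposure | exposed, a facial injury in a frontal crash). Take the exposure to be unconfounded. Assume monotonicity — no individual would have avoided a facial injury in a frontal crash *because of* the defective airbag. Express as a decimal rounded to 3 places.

p₁ = 0.75, p₀ = 0.13.
Under exogeneity and monotonicity, PN = (p₁ − p₀) / p₁.
PN = (0.75 − 0.13) / 0.75 = 0.62 / 0.75 ≈ 0.8267

PN ≈ 0.827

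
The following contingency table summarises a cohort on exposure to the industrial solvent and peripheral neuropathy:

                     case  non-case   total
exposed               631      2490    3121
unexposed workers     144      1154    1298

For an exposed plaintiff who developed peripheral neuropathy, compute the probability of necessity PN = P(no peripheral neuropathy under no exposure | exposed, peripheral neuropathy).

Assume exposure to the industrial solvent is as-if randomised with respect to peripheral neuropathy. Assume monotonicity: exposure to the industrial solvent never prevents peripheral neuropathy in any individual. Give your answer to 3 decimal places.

PN ≈ 0.451

p₁ = P(outcome | exposed) = 631/3121 = 0.20218
p₀ = P(outcome | unexposed) = 144/1298 = 0.11094
Under exogeneity and monotonicity, PN = (p₁ − p₀)/p₁.
PN = (0.20218 − 0.11094) / 0.20218 ≈ 0.4513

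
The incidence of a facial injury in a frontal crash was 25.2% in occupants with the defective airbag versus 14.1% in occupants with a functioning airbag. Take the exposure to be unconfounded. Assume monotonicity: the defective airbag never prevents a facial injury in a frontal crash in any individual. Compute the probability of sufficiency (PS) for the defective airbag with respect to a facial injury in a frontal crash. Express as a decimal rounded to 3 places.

p₁ = 0.252, p₀ = 0.141.
Under exogeneity and monotonicity, PS = (p₁ − p₀) / (1 − p₀).
PS = (0.252 − 0.141) / (1 − 0.141) = 0.111 / 0.859 ≈ 0.1292

PS ≈ 0.129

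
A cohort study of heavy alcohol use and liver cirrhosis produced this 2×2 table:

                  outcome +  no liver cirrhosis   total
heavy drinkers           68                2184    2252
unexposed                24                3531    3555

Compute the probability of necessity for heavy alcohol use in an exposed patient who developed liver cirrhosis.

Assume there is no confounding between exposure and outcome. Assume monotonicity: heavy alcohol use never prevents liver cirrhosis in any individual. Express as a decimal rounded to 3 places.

PN ≈ 0.776

p₁ = P(outcome | exposed) = 68/2252 = 0.030195
p₀ = P(outcome | unexposed) = 24/3555 = 0.0067511
Under exogeneity and monotonicity, PN = (p₁ − p₀)/p₁.
PN = (0.030195 − 0.0067511) / 0.030195 ≈ 0.7764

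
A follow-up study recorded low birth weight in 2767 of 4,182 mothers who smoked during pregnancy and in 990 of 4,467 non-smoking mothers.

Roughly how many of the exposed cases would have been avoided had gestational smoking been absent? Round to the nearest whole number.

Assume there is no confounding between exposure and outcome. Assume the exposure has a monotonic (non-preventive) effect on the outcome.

p₁ = P(outcome | exposed) = 2767/4182 = 0.66165
p₀ = P(outcome | unexposed) = 990/4467 = 0.22163
PN = (p₁ − p₀)/p₁ = (0.66165 − 0.22163) / 0.66165 ≈ 0.66504.
Attributable cases ≈ PN × (exposed cases) = 0.66504 × 2767 ≈ 1840.16.

about 1840 cases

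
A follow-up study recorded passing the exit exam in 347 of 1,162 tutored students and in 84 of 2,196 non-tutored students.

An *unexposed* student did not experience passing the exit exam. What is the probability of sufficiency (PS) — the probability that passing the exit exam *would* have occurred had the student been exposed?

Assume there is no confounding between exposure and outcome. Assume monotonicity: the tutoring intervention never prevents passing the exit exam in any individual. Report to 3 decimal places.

PS ≈ 0.271

p₁ = P(outcome | exposed) = 347/1162 = 0.29862
p₀ = P(outcome | unexposed) = 84/2196 = 0.038251
Under exogeneity and monotonicity, PS = (p₁ − p₀) / (1 − p₀).
PS = (0.29862 − 0.038251) / (1 − 0.038251) = 0.26037 / 0.96175 ≈ 0.2707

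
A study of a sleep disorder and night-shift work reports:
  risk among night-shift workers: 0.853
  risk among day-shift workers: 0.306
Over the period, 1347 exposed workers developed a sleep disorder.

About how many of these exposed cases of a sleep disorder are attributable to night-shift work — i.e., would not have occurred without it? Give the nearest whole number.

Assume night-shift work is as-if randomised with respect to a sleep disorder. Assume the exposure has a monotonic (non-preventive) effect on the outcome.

about 864 cases

Let p₁ = 0.853, p₀ = 0.306.
PN = (p₁ − p₀)/p₁ = (0.853 − 0.306) / 0.853 ≈ 0.64127.
Attributable cases ≈ PN × (exposed cases) = 0.64127 × 1347 ≈ 863.79.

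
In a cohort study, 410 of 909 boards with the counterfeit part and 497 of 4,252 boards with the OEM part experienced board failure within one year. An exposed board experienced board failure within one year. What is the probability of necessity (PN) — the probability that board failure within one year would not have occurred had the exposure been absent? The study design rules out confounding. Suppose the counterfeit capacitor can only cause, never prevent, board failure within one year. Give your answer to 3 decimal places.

PN ≈ 0.741

p₁ = P(outcome | exposed) = 410/909 = 0.45105
p₀ = P(outcome | unexposed) = 497/4252 = 0.11689
Under exogeneity and monotonicity, PN = (p₁ − p₀) / p₁.
PN = (0.45105 − 0.11689) / 0.45105 = 0.33416 / 0.45105 ≈ 0.7409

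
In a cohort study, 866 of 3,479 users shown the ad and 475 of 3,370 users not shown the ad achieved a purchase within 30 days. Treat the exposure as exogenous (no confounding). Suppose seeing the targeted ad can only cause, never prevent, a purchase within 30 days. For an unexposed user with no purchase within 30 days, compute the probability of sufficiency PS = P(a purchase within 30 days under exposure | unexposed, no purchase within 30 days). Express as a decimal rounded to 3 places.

p₁ = P(outcome | exposed) = 866/3479 = 0.24892
p₀ = P(outcome | unexposed) = 475/3370 = 0.14095
Under exogeneity and monotonicity, PS = (p₁ − p₀) / (1 − p₀).
PS = (0.24892 − 0.14095) / (1 − 0.14095) = 0.10797 / 0.85905 ≈ 0.1257

PS ≈ 0.126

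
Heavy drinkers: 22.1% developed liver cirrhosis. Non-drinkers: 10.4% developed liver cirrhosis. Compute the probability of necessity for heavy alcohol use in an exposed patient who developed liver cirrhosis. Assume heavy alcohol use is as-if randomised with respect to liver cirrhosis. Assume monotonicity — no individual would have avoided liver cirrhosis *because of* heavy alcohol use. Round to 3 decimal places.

PN ≈ 0.529

p₁ = 0.221, p₀ = 0.104.
Under exogeneity and monotonicity, PN = (p₁ − p₀) / p₁.
PN = (0.221 − 0.104) / 0.221 = 0.117 / 0.221 ≈ 0.5294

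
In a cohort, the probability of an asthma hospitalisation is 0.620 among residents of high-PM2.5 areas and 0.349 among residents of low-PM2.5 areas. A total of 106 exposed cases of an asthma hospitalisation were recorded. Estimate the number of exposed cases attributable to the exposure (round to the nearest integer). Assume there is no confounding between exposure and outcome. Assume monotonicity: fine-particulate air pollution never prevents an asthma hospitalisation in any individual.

about 46 cases

Let p₁ = 0.62, p₀ = 0.349.
PN = (p₁ − p₀)/p₁ = (0.62 − 0.349) / 0.62 ≈ 0.43710.
Attributable cases ≈ PN × (exposed cases) = 0.43710 × 106 ≈ 46.33.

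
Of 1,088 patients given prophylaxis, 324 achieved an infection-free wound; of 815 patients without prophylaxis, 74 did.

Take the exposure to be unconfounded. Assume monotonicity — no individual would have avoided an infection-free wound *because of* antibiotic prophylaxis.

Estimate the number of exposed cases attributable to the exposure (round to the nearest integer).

p₁ = P(outcome | exposed) = 324/1088 = 0.29779
p₀ = P(outcome | unexposed) = 74/815 = 0.090798
PN = (p₁ − p₀)/p₁ = (0.29779 − 0.090798) / 0.29779 ≈ 0.69510.
Attributable cases ≈ PN × (exposed cases) = 0.69510 × 324 ≈ 225.21.

about 225 cases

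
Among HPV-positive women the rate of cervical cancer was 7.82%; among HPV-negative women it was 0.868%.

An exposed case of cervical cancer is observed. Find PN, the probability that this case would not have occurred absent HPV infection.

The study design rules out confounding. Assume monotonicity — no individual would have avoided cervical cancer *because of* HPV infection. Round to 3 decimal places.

PN ≈ 0.889

p₁ = 0.0782, p₀ = 0.00868.
Under exogeneity and monotonicity, PN = (p₁ − p₀) / p₁.
PN = (0.0782 − 0.00868) / 0.0782 = 0.06952 / 0.0782 ≈ 0.8890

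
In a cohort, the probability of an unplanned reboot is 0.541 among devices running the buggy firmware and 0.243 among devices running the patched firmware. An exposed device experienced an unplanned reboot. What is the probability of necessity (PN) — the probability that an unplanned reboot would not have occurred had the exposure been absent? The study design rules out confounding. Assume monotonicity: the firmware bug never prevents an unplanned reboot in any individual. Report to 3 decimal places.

PN ≈ 0.551

Let p₁ = 0.541, p₀ = 0.243.
Under exogeneity and monotonicity, PN = (p₁ − p₀) / p₁.
PN = (0.541 − 0.243) / 0.541 = 0.298 / 0.541 ≈ 0.5508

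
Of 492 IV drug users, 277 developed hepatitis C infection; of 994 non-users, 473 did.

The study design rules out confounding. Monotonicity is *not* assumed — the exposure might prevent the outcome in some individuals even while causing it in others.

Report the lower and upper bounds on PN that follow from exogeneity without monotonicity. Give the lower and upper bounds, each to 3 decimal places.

p₁ = P(outcome | exposed) = 277/492 = 0.56301
p₀ = P(outcome | unexposed) = 473/994 = 0.47586
Under exogeneity alone the bounds on PN are max{0,(p₁−p₀)/p₁} ≤ PN ≤ min{1,(1−p₀)/p₁}.
  lower = (p₁ − p₀)/p₁ = 0.087153 / 0.56301 ≈ 0.1548
  upper = min{1, (1 − p₀)/p₁} = 0.52414 / 0.56301 ≈ 0.9310

0.155 ≤ PN ≤ 0.931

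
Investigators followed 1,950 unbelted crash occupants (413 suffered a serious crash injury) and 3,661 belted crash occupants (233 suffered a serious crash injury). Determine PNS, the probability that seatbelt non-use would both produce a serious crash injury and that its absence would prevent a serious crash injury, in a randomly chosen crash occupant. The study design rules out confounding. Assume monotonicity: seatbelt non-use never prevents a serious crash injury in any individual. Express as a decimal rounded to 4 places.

PNS ≈ 0.1482

p₁ = P(outcome | exposed) = 413/1950 = 0.21179
p₀ = P(outcome | unexposed) = 233/3661 = 0.063644
Under exogeneity and monotonicity, PNS = p₁ − p₀.
PNS = 0.21179 − 0.063644 = 0.14815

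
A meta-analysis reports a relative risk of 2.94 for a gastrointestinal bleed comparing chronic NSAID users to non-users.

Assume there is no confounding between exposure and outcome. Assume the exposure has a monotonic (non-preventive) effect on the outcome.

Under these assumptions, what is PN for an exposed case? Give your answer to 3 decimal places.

Under exogeneity and monotonicity, PN = (RR − 1) / RR = 1 − 1/RR.
PN = (2.94 − 1) / 2.94 = 1.94 / 2.94 ≈ 0.6599

PN ≈ 0.660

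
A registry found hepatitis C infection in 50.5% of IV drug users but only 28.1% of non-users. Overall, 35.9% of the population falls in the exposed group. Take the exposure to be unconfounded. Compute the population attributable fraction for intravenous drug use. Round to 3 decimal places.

PAF ≈ 0.223

p₁ = 0.505, p₀ = 0.281.
Overall risk P(Y=1) = π·p₁ + (1−π)·p₀ = 0.359×0.505 + 0.641×0.281 = 0.36142.
Under exogeneity, PAF = [P(Y=1) − p₀] / P(Y=1).
PAF = (0.36142 − 0.281) / 0.36142 ≈ 0.2225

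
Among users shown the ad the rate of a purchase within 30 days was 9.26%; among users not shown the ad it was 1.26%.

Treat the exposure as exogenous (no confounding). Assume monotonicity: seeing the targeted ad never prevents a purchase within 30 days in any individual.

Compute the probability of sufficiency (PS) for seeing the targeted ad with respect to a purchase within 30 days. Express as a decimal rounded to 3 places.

p₁ = 0.0926, p₀ = 0.0126.
Under exogeneity and monotonicity, PS = (p₁ − p₀) / (1 − p₀).
PS = (0.0926 − 0.0126) / (1 − 0.0126) = 0.08 / 0.9874 ≈ 0.0810

PS ≈ 0.081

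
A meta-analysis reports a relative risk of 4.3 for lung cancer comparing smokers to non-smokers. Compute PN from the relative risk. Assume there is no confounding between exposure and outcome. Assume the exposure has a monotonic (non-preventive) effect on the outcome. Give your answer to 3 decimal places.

PN ≈ 0.767

Under exogeneity and monotonicity, PN = (RR − 1) / RR = 1 − 1/RR.
PN = (4.3 − 1) / 4.3 = 3.3 / 4.3 ≈ 0.7674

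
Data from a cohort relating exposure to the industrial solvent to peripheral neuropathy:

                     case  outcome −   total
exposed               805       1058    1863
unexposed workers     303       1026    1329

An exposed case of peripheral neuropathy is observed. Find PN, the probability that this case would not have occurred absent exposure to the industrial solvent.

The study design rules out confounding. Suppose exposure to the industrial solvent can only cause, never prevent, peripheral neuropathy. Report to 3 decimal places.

p₁ = P(outcome | exposed) = 805/1863 = 0.4321
p₀ = P(outcome | unexposed) = 303/1329 = 0.22799
Under exogeneity and monotonicity, PN = (p₁ − p₀)/p₁.
PN = (0.4321 − 0.22799) / 0.4321 ≈ 0.4724

PN ≈ 0.472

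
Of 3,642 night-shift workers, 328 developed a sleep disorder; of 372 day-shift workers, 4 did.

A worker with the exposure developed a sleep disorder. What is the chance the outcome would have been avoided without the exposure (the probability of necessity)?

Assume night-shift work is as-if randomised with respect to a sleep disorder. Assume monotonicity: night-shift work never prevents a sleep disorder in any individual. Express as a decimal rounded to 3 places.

p₁ = P(outcome | exposed) = 328/3642 = 0.09006
p₀ = P(outcome | unexposed) = 4/372 = 0.010753
Under exogeneity and monotonicity, PN = (p₁ − p₀) / p₁.
PN = (0.09006 − 0.010753) / 0.09006 = 0.079308 / 0.09006 ≈ 0.8806

PN ≈ 0.881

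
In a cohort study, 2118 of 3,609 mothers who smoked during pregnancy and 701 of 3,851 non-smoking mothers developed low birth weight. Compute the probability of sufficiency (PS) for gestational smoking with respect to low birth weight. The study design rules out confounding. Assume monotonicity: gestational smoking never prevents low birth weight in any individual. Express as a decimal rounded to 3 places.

p₁ = P(outcome | exposed) = 2118/3609 = 0.58687
p₀ = P(outcome | unexposed) = 701/3851 = 0.18203
Under exogeneity and monotonicity, PS = (p₁ − p₀) / (1 − p₀).
PS = (0.58687 − 0.18203) / (1 − 0.18203) = 0.40484 / 0.81797 ≈ 0.4949

PS ≈ 0.495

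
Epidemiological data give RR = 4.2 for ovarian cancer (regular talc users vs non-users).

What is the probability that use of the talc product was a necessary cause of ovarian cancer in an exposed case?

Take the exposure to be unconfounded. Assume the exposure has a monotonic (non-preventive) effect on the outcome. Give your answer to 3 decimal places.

PN ≈ 0.762

Under exogeneity and monotonicity, PN = (RR − 1) / RR = 1 − 1/RR.
PN = (4.2 − 1) / 4.2 = 3.2 / 4.2 ≈ 0.7619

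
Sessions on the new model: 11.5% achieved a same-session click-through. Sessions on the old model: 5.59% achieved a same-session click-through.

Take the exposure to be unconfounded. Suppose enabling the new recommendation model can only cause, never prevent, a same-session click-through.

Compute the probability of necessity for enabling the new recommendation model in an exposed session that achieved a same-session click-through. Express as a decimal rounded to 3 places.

PN ≈ 0.514

p₁ = 0.115, p₀ = 0.0559.
Under exogeneity and monotonicity, PN = (p₁ − p₀) / p₁.
PN = (0.115 − 0.0559) / 0.115 = 0.0591 / 0.115 ≈ 0.5139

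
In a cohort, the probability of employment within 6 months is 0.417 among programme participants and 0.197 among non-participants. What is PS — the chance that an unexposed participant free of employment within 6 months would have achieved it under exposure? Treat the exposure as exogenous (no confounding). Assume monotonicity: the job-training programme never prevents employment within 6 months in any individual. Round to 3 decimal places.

Let p₁ = 0.417, p₀ = 0.197.
Under exogeneity and monotonicity, PS = (p₁ − p₀) / (1 − p₀).
PS = (0.417 − 0.197) / (1 − 0.197) = 0.22 / 0.803 ≈ 0.2740

PS ≈ 0.274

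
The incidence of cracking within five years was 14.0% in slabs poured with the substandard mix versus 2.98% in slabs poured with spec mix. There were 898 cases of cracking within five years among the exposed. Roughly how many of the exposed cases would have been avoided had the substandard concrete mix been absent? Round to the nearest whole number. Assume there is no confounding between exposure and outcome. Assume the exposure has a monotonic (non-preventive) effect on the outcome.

about 707 cases

p₁ = 0.14, p₀ = 0.0298.
PN = (p₁ − p₀)/p₁ = (0.14 − 0.0298) / 0.14 ≈ 0.78714.
Attributable cases ≈ PN × (exposed cases) = 0.78714 × 898 ≈ 706.85.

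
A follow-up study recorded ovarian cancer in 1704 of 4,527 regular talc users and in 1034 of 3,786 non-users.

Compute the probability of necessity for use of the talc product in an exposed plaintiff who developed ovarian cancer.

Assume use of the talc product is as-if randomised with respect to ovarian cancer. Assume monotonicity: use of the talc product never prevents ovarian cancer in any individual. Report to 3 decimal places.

p₁ = P(outcome | exposed) = 1704/4527 = 0.37641
p₀ = P(outcome | unexposed) = 1034/3786 = 0.27311
Under exogeneity and monotonicity, PN = (p₁ − p₀) / p₁.
PN = (0.37641 − 0.27311) / 0.37641 = 0.1033 / 0.37641 ≈ 0.2744

PN ≈ 0.274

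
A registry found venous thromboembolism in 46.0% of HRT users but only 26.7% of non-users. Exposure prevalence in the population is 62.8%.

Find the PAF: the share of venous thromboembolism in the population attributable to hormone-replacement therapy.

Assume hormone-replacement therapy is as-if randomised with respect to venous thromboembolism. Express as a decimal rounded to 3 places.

PAF ≈ 0.312

p₁ = 0.46, p₀ = 0.267.
Overall risk P(Y=1) = π·p₁ + (1−π)·p₀ = 0.628×0.46 + 0.372×0.267 = 0.3882.
Under exogeneity, PAF = [P(Y=1) − p₀] / P(Y=1).
PAF = (0.3882 − 0.267) / 0.3882 ≈ 0.3122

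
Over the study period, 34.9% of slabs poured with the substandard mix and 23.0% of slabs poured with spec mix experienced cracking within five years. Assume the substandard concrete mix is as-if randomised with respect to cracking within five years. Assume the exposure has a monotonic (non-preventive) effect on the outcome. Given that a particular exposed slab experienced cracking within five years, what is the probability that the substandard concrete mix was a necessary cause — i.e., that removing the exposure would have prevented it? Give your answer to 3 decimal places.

p₁ = 0.349, p₀ = 0.23.
Under exogeneity and monotonicity, PN = (p₁ − p₀) / p₁.
PN = (0.349 − 0.23) / 0.349 = 0.119 / 0.349 ≈ 0.3410

PN ≈ 0.341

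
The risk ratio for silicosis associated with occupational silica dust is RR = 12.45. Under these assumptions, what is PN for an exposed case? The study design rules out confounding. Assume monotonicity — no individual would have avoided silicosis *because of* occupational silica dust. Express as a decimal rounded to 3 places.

Under exogeneity and monotonicity, PN = (RR − 1) / RR = 1 − 1/RR.
PN = (12.45 − 1) / 12.45 = 11.45 / 12.45 ≈ 0.9197

PN ≈ 0.920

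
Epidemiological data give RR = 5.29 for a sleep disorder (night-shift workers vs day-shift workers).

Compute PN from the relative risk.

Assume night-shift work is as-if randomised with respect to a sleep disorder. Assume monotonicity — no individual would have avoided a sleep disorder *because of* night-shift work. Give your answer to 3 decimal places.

PN ≈ 0.811

Under exogeneity and monotonicity, PN = (RR − 1) / RR = 1 − 1/RR.
PN = (5.29 − 1) / 5.29 = 4.29 / 5.29 ≈ 0.8110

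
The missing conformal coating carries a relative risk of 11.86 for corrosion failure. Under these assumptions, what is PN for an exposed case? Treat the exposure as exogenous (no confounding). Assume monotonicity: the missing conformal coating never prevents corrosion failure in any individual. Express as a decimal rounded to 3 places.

Under exogeneity and monotonicity, PN = (RR − 1) / RR = 1 − 1/RR.
PN = (11.86 − 1) / 11.86 = 10.86 / 11.86 ≈ 0.9157

PN ≈ 0.916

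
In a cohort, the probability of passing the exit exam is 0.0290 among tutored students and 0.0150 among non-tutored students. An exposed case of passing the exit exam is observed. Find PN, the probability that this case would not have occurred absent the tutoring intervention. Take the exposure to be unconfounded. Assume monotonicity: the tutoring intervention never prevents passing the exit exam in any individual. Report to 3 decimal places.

Let p₁ = 0.029, p₀ = 0.015.
Under exogeneity and monotonicity, PN = (p₁ − p₀) / p₁.
PN = (0.029 − 0.015) / 0.029 = 0.014 / 0.029 ≈ 0.4828

PN ≈ 0.483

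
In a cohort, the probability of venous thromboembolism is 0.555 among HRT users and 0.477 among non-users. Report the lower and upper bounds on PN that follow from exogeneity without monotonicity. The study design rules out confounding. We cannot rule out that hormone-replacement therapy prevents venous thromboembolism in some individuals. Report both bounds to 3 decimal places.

Let p₁ = 0.555, p₀ = 0.477.
Under exogeneity alone the bounds on PN are max{0,(p₁−p₀)/p₁} ≤ PN ≤ min{1,(1−p₀)/p₁}.
  lower = (p₁ − p₀)/p₁ = 0.078 / 0.555 ≈ 0.1405
  upper = min{1, (1 − p₀)/p₁} = 0.523 / 0.555 ≈ 0.9423

0.141 ≤ PN ≤ 0.942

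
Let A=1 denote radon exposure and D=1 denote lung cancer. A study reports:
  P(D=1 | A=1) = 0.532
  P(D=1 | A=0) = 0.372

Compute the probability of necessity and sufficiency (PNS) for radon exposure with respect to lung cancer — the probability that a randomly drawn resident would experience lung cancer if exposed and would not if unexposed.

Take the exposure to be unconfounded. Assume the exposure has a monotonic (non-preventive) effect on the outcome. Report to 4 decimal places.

PNS ≈ 0.1600

Let p₁ = 0.532, p₀ = 0.372.
Under exogeneity and monotonicity, PNS = p₁ − p₀.
PNS = 0.532 − 0.372 = 0.16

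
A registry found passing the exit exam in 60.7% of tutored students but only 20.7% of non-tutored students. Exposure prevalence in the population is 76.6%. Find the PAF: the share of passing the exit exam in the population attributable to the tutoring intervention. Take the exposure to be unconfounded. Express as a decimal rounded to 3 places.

PAF ≈ 0.597

p₁ = 0.607, p₀ = 0.207.
Overall risk P(Y=1) = π·p₁ + (1−π)·p₀ = 0.766×0.607 + 0.234×0.207 = 0.5134.
Under exogeneity, PAF = [P(Y=1) − p₀] / P(Y=1).
PAF = (0.5134 − 0.207) / 0.5134 ≈ 0.5968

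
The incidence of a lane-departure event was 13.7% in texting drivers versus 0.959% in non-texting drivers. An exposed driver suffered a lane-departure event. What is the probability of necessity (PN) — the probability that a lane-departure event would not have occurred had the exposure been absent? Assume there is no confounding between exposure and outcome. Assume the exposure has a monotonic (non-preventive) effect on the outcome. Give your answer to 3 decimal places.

PN ≈ 0.930

p₁ = 0.137, p₀ = 0.00959.
Under exogeneity and monotonicity, PN = (p₁ − p₀) / p₁.
PN = (0.137 − 0.00959) / 0.137 = 0.12741 / 0.137 ≈ 0.9300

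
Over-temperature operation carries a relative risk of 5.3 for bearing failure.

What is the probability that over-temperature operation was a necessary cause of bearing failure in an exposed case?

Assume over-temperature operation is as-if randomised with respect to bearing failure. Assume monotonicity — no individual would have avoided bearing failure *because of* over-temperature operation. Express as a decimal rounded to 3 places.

Under exogeneity and monotonicity, PN = (RR − 1) / RR = 1 − 1/RR.
PN = (5.3 − 1) / 5.3 = 4.3 / 5.3 ≈ 0.8113

PN ≈ 0.811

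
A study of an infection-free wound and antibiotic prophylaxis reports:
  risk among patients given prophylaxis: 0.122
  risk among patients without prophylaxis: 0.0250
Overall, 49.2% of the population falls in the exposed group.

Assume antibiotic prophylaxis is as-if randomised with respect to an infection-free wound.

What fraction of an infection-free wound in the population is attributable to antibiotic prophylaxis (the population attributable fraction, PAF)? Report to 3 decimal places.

Let p₁ = 0.122, p₀ = 0.025.
Overall risk P(Y=1) = π·p₁ + (1−π)·p₀ = 0.492×0.122 + 0.508×0.025 = 0.072724.
Under exogeneity, PAF = [P(Y=1) − p₀] / P(Y=1).
PAF = (0.072724 − 0.025) / 0.072724 ≈ 0.6562

PAF ≈ 0.656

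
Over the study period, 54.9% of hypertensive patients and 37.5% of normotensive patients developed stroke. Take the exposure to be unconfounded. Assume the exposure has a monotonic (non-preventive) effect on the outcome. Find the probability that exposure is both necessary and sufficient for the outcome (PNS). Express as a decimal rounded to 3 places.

PNS ≈ 0.174

p₁ = 0.549, p₀ = 0.375.
Under exogeneity and monotonicity, PNS = p₁ − p₀.
PNS = 0.549 − 0.375 = 0.174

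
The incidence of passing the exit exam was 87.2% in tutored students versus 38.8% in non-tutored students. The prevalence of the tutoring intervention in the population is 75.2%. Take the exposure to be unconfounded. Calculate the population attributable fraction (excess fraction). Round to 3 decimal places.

PAF ≈ 0.484

p₁ = 0.872, p₀ = 0.388.
Overall risk P(Y=1) = π·p₁ + (1−π)·p₀ = 0.752×0.872 + 0.248×0.388 = 0.75197.
Under exogeneity, PAF = [P(Y=1) − p₀] / P(Y=1).
PAF = (0.75197 − 0.388) / 0.75197 ≈ 0.4840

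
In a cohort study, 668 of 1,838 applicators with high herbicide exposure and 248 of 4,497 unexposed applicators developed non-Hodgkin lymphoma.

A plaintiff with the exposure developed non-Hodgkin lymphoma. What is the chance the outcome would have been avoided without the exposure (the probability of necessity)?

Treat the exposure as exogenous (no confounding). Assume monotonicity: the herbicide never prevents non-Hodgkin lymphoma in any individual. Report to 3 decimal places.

p₁ = P(outcome | exposed) = 668/1838 = 0.36344
p₀ = P(outcome | unexposed) = 248/4497 = 0.055148
Under exogeneity and monotonicity, PN = (p₁ − p₀) / p₁.
PN = (0.36344 − 0.055148) / 0.36344 = 0.30829 / 0.36344 ≈ 0.8483

PN ≈ 0.848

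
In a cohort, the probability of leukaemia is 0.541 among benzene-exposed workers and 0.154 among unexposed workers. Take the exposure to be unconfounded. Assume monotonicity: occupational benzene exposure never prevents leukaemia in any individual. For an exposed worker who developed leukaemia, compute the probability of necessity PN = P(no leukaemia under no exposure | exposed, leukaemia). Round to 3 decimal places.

PN ≈ 0.715

Let p₁ = 0.541, p₀ = 0.154.
Under exogeneity and monotonicity, PN = (p₁ − p₀) / p₁.
PN = (0.541 − 0.154) / 0.541 = 0.387 / 0.541 ≈ 0.7153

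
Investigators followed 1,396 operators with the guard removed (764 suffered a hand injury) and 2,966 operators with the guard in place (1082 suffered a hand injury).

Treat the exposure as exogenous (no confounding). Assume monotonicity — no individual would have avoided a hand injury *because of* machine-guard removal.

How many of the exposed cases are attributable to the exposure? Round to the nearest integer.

p₁ = P(outcome | exposed) = 764/1396 = 0.54728
p₀ = P(outcome | unexposed) = 1082/2966 = 0.3648
PN = (p₁ − p₀)/p₁ = (0.54728 − 0.3648) / 0.54728 ≈ 0.33343.
Attributable cases ≈ PN × (exposed cases) = 0.33343 × 764 ≈ 254.74.

about 255 cases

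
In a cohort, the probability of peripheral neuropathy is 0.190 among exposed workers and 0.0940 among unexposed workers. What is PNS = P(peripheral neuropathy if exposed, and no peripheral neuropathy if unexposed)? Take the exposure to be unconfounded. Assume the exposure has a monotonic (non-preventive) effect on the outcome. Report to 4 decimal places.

Let p₁ = 0.19, p₀ = 0.094.
Under exogeneity and monotonicity, PNS = p₁ − p₀.
PNS = 0.19 − 0.094 = 0.096

PNS ≈ 0.0960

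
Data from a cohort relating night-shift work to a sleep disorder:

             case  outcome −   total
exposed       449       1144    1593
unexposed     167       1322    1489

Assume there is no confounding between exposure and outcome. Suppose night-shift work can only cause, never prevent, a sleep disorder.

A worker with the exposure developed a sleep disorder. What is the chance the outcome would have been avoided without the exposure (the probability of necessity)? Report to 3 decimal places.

p₁ = P(outcome | exposed) = 449/1593 = 0.28186
p₀ = P(outcome | unexposed) = 167/1489 = 0.11216
Under exogeneity and monotonicity, PN = (p₁ − p₀)/p₁.
PN = (0.28186 − 0.11216) / 0.28186 ≈ 0.6021

PN ≈ 0.602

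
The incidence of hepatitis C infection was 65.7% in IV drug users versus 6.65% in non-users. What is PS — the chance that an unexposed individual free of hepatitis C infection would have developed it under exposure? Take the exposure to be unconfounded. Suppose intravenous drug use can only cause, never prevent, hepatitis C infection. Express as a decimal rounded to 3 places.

p₁ = 0.657, p₀ = 0.0665.
Under exogeneity and monotonicity, PS = (p₁ − p₀) / (1 − p₀).
PS = (0.657 − 0.0665) / (1 − 0.0665) = 0.5905 / 0.9335 ≈ 0.6326

PS ≈ 0.633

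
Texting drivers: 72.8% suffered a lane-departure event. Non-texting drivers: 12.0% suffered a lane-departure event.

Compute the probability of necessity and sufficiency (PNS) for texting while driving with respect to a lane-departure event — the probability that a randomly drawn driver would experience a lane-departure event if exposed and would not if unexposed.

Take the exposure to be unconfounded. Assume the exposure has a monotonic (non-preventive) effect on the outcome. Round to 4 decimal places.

PNS ≈ 0.6080

p₁ = 0.728, p₀ = 0.12.
Under exogeneity and monotonicity, PNS = p₁ − p₀.
PNS = 0.728 − 0.12 = 0.608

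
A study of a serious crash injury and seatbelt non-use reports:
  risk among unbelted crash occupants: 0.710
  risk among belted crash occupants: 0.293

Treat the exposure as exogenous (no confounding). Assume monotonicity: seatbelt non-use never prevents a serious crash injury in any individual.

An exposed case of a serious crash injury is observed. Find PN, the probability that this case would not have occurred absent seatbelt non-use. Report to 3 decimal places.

Let p₁ = 0.71, p₀ = 0.293.
Under exogeneity and monotonicity, PN = (p₁ − p₀) / p₁.
PN = (0.71 − 0.293) / 0.71 = 0.417 / 0.71 ≈ 0.5873

PN ≈ 0.587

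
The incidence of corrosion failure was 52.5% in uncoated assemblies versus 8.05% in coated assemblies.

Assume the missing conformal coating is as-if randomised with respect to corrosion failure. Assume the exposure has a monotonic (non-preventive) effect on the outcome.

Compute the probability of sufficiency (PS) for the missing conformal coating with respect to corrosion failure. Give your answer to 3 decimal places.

PS ≈ 0.483

p₁ = 0.525, p₀ = 0.0805.
Under exogeneity and monotonicity, PS = (p₁ − p₀) / (1 − p₀).
PS = (0.525 − 0.0805) / (1 − 0.0805) = 0.4445 / 0.9195 ≈ 0.4834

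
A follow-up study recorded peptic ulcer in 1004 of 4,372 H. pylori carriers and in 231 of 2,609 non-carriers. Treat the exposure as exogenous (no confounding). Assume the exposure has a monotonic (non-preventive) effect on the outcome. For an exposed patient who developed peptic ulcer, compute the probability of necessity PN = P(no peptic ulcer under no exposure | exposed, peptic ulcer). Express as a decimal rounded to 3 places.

p₁ = P(outcome | exposed) = 1004/4372 = 0.22964
p₀ = P(outcome | unexposed) = 231/2609 = 0.08854
Under exogeneity and monotonicity, PN = (p₁ − p₀) / p₁.
PN = (0.22964 − 0.08854) / 0.22964 = 0.1411 / 0.22964 ≈ 0.6144

PN ≈ 0.614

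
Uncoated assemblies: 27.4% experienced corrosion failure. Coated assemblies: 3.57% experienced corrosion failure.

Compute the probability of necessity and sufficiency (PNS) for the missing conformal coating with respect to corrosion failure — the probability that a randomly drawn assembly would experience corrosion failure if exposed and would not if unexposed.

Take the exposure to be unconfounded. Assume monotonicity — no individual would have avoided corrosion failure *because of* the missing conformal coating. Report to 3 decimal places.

p₁ = 0.274, p₀ = 0.0357.
Under exogeneity and monotonicity, PNS = p₁ − p₀.
PNS = 0.274 − 0.0357 = 0.2383

PNS ≈ 0.238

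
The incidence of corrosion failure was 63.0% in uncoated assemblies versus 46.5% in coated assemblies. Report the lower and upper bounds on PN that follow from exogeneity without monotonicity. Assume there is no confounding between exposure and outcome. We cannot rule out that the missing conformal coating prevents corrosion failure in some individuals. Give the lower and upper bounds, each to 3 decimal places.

0.262 ≤ PN ≤ 0.849

p₁ = 0.63, p₀ = 0.465.
Under exogeneity alone the bounds on PN are max{0,(p₁−p₀)/p₁} ≤ PN ≤ min{1,(1−p₀)/p₁}.
  lower = (p₁ − p₀)/p₁ = 0.165 / 0.63 ≈ 0.2619
  upper = min{1, (1 − p₀)/p₁} = 0.535 / 0.63 ≈ 0.8492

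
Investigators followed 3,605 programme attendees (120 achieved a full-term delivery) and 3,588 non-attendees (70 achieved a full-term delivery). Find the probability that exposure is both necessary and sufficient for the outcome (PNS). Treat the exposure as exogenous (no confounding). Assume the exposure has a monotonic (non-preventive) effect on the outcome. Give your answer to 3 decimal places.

PNS ≈ 0.014

p₁ = P(outcome | exposed) = 120/3605 = 0.033287
p₀ = P(outcome | unexposed) = 70/3588 = 0.019509
Under exogeneity and monotonicity, PNS = p₁ − p₀.
PNS = 0.033287 − 0.019509 = 0.013778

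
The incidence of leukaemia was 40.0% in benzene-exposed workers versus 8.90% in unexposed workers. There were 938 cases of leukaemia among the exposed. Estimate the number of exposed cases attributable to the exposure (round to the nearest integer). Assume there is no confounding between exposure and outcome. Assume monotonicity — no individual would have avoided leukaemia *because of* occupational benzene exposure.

about 729 cases

p₁ = 0.4, p₀ = 0.089.
PN = (p₁ − p₀)/p₁ = (0.4 − 0.089) / 0.4 ≈ 0.77750.
Attributable cases ≈ PN × (exposed cases) = 0.77750 × 938 ≈ 729.29.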